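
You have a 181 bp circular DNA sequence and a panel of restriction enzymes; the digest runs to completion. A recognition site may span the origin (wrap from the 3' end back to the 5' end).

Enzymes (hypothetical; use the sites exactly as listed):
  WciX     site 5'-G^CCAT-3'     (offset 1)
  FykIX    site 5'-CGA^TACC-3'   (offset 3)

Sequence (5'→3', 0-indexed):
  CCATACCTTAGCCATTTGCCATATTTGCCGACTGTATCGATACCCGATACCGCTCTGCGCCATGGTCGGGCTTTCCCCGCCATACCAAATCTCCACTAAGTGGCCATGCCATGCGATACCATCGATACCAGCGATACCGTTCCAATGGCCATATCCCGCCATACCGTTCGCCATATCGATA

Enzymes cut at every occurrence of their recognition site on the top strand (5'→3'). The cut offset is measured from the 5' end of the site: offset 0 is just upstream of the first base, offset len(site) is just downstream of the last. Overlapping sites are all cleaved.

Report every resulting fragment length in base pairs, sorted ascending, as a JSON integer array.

[5,7,7,8,9,9,9,10,12,12,13,14,20,22,24]

Scan for sites:
  WciX (GCCAT, off=1): starts [10, 17, 58, 78, 102, 107, 147, 157, 169] → cuts [11, 18, 59, 79, 103, 108, 148, 158, 170]
  FykIX (CGATACC, off=3): starts [37, 44, 113, 122, 131, 176] → cuts [40, 47, 116, 125, 134, 179]

Pooled cuts: [11, 18, 40, 47, 59, 79, 103, 108, 116, 125, 134, 148, 158, 170, 179]

Fragment lengths:
  11→18: 7 bp
  18→40: 22 bp
  40→47: 7 bp
  47→59: 12 bp
  59→79: 20 bp
  79→103: 24 bp
  103→108: 5 bp
  108→116: 8 bp
  116→125: 9 bp
  125→134: 9 bp
  134→148: 14 bp
  148→158: 10 bp
  158→170: 12 bp
  170→179: 9 bp
  179→11 (wrap): 181-179+11 = 13 bp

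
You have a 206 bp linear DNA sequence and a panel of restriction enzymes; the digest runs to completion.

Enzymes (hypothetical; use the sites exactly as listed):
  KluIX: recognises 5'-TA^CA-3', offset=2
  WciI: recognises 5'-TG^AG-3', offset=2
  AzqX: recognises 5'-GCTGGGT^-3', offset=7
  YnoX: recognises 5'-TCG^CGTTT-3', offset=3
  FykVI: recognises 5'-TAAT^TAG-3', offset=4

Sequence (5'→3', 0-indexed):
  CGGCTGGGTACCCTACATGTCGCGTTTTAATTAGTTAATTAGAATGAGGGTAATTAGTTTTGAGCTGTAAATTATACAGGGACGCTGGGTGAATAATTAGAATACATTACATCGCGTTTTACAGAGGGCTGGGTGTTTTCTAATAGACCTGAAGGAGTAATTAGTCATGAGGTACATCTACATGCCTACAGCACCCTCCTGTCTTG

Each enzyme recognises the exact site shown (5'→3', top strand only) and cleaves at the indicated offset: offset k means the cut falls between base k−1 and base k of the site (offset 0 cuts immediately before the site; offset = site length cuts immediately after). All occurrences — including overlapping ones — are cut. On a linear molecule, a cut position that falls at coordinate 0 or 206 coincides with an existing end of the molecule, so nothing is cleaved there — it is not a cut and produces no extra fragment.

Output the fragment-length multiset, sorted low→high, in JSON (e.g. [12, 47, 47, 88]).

[5,5,5,6,6,7,7,7,7,7,8,8,8,8,8,9,9,13,14,14,18,27]

Scan for sites:
  KluIX TACA/2: at [13, 74, 102, 107, 119, 172, 178, 186] ⇒ [15, 76, 104, 109, 121, 174, 180, 188]
  WciI TGAG/2: at [44, 60, 167] ⇒ [46, 62, 169]
  AzqX GCTGGGT/7: at [2, 83, 127] ⇒ [9, 90, 134]
  YnoX TCGCGTTT/3: at [19, 111] ⇒ [22, 114]
  FykVI TAATTAG/4: at [27, 35, 50, 93, 157] ⇒ [31, 39, 54, 97, 161]

Pooled cuts: [9, 15, 22, 31, 39, 46, 54, 62, 76, 90, 97, 104, 109, 114, 121, 134, 161, 169, 174, 180, 188]

Fragment lengths:
  [0,9): 9 bp
  [9,15): 6 bp
  [15,22): 7 bp
  [22,31): 9 bp
  [31,39): 8 bp
  [39,46): 7 bp
  [46,54): 8 bp
  [54,62): 8 bp
  [62,76): 14 bp
  [76,90): 14 bp
  [90,97): 7 bp
  [97,104): 7 bp
  [104,109): 5 bp
  [109,114): 5 bp
  [114,121): 7 bp
  [121,134): 13 bp
  [134,161): 27 bp
  [161,169): 8 bp
  [169,174): 5 bp
  [174,180): 6 bp
  [180,188): 8 bp
  [188,206): 18 bp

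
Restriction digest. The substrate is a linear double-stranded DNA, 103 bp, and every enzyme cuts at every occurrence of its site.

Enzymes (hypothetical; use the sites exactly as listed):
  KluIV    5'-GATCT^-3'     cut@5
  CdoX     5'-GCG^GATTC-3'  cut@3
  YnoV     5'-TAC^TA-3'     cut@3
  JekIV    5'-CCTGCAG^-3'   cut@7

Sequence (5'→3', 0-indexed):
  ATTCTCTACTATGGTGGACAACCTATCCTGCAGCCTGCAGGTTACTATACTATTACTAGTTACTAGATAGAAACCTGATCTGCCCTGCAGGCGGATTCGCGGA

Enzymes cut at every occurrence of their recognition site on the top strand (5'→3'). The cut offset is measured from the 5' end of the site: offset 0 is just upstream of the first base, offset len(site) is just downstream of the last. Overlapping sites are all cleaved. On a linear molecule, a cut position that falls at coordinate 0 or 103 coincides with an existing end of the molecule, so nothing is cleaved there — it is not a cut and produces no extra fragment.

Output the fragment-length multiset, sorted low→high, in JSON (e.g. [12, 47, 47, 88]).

[3,5,5,6,7,7,9,9,10,18,24]

Site scan:
  KluIV GATCT/5: at [76] ⇒ [81]
  CdoX GCGGATTC/3: at [90] ⇒ [93]
  YnoV TACTA/3: at [6, 42, 47, 53, 60] ⇒ [9, 45, 50, 56, 63]
  JekIV CCTGCAG/7: at [26, 33, 83] ⇒ [33, 40, 90]

All cut coordinates (distinct, sorted): [9, 33, 40, 45, 50, 56, 63, 81, 90, 93]

Fragments:
  [0,9): 9 bp
  [9,33): 24 bp
  [33,40): 7 bp
  [40,45): 5 bp
  [45,50): 5 bp
  [50,56): 6 bp
  [56,63): 7 bp
  [63,81): 18 bp
  [81,90): 9 bp
  [90,93): 3 bp
  [93,103): 10 bp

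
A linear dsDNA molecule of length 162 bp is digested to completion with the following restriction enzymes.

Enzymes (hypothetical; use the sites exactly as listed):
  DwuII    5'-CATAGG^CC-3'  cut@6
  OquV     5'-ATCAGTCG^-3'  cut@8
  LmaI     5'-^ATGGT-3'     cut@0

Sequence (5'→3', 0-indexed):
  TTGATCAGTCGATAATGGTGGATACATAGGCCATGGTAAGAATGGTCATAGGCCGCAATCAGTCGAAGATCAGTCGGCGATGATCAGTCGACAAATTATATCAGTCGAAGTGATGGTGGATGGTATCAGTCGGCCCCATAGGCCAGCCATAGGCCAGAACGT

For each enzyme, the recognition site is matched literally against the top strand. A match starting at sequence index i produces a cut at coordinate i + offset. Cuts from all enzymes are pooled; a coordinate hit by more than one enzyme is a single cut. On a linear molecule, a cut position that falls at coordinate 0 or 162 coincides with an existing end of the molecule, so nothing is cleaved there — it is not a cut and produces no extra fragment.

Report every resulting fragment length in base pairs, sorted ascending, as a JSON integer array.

[2,3,5,7,9,9,10,11,11,11,11,13,13,14,16,17]

Site scan:
  DwuII CATAGGCC/6: at [24, 46, 136, 147] ⇒ [30, 52, 142, 153]
  OquV ATCAGTCG/8: at [3, 57, 68, 82, 99, 124] ⇒ [11, 65, 76, 90, 107, 132]
  LmaI ATGGT/0: at [14, 32, 41, 112, 119] ⇒ [14, 32, 41, 112, 119]

All cut coordinates (distinct, sorted): [11, 14, 30, 32, 41, 52, 65, 76, 90, 107, 112, 119, 132, 142, 153]

Fragments:
  [0,11): 11 bp
  [11,14): 3 bp
  [14,30): 16 bp
  [30,32): 2 bp
  [32,41): 9 bp
  [41,52): 11 bp
  [52,65): 13 bp
  [65,76): 11 bp
  [76,90): 14 bp
  [90,107): 17 bp
  [107,112): 5 bp
  [112,119): 7 bp
  [119,132): 13 bp
  [132,142): 10 bp
  [142,153): 11 bp
  [153,162): 9 bp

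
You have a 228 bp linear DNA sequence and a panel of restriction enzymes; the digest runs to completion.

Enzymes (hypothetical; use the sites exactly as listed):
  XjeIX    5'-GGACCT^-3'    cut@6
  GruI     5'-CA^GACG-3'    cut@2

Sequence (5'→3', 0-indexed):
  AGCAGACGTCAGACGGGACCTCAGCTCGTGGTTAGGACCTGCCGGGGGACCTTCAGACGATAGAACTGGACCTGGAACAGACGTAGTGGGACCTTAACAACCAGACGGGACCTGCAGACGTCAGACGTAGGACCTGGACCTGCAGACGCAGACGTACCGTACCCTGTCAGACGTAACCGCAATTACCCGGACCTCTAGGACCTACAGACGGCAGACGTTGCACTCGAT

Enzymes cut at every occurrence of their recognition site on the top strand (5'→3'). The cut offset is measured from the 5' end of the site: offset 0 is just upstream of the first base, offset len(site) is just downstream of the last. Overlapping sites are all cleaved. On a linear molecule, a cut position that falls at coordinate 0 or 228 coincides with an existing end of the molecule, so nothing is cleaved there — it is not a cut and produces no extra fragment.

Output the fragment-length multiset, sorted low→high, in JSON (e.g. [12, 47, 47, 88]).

[3,3,3,3,4,6,6,6,7,7,7,9,9,10,10,12,12,15,15,18,19,19,25]

Site scan:
  XjeIX GGACCT/6: at [15, 34, 46, 67, 88, 107, 129, 135, 188, 197] ⇒ [21, 40, 52, 73, 94, 113, 135, 141, 194, 203]
  GruI CAGACG/2: at [2, 9, 53, 77, 101, 114, 121, 142, 148, 167, 204, 211] ⇒ [4, 11, 55, 79, 103, 116, 123, 144, 150, 169, 206, 213]

Pooled cuts: [4, 11, 21, 40, 52, 55, 73, 79, 94, 103, 113, 116, 123, 135, 141, 144, 150, 169, 194, 203, 206, 213]

Fragments:
  [0,4): 4 bp
  [4,11): 7 bp
  [11,21): 10 bp
  [21,40): 19 bp
  [40,52): 12 bp
  [52,55): 3 bp
  [55,73): 18 bp
  [73,79): 6 bp
  [79,94): 15 bp
  [94,103): 9 bp
  [103,113): 10 bp
  [113,116): 3 bp
  [116,123): 7 bp
  [123,135): 12 bp
  [135,141): 6 bp
  [141,144): 3 bp
  [144,150): 6 bp
  [150,169): 19 bp
  [169,194): 25 bp
  [194,203): 9 bp
  [203,206): 3 bp
  [206,213): 7 bp
  [213,228): 15 bp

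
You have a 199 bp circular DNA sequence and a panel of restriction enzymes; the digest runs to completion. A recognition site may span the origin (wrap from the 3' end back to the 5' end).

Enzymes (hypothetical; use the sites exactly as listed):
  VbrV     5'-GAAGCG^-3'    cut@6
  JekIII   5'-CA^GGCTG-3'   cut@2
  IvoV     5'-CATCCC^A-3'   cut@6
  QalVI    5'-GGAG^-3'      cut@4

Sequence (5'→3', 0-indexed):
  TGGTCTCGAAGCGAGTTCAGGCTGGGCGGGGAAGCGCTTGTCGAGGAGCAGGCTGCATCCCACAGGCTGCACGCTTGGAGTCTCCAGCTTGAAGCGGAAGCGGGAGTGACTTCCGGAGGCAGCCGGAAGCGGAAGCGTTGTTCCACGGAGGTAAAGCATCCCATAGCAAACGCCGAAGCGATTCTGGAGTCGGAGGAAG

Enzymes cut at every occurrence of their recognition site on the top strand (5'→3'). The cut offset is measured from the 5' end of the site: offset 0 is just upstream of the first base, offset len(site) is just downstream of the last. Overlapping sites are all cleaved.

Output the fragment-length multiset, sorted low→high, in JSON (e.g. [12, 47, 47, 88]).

[2,3,4,6,6,6,6,9,11,12,12,12,13,13,16,16,17,17,18]

Site scan:
  VbrV GAAGCG/6: at [7, 30, 90, 96, 125, 131, 174] ⇒ [13, 36, 96, 102, 131, 137, 180]
  JekIII CAGGCTG/2: at [17, 48, 62] ⇒ [19, 50, 64]
  IvoV CATCCCA/6: at [55, 156] ⇒ [61, 162]
  QalVI GGAG/4: at [44, 76, 102, 114, 146, 185, 191] ⇒ [48, 80, 106, 118, 150, 189, 195]

Pooled cuts: [13, 19, 36, 48, 50, 61, 64, 80, 96, 102, 106, 118, 131, 137, 150, 162, 180, 189, 195]

Fragment lengths:
  13→19: 6 bp
  19→36: 17 bp
  36→48: 12 bp
  48→50: 2 bp
  50→61: 11 bp
  61→64: 3 bp
  64→80: 16 bp
  80→96: 16 bp
  96→102: 6 bp
  102→106: 4 bp
  106→118: 12 bp
  118→131: 13 bp
  131→137: 6 bp
  137→150: 13 bp
  150→162: 12 bp
  162→180: 18 bp
  180→189: 9 bp
  189→195: 6 bp
  195→13 (wrap): 199-195+13 = 17 bp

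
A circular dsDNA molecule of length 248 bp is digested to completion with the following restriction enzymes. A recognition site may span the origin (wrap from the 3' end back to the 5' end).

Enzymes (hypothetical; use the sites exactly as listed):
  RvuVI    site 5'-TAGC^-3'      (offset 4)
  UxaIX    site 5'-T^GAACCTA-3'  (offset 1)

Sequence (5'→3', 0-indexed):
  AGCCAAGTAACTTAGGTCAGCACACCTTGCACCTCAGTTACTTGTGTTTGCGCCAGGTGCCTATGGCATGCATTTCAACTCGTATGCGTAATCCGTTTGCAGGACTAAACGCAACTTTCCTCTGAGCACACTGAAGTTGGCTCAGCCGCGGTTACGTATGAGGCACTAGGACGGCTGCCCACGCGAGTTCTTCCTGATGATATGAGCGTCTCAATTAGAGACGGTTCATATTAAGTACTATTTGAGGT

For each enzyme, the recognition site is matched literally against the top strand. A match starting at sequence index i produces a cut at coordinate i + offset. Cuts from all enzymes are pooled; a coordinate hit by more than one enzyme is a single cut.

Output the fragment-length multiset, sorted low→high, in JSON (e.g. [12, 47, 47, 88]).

Per-enzyme occurrences:
  RvuVI TAGC/4: at [247] ⇒ [3]
  UxaIX (TGAACCTA, off=1): no sites

All cut coordinates (distinct, sorted): [3]

Fragments:
  3→3 (wrap): 248-3+3 = 248 bp

[248]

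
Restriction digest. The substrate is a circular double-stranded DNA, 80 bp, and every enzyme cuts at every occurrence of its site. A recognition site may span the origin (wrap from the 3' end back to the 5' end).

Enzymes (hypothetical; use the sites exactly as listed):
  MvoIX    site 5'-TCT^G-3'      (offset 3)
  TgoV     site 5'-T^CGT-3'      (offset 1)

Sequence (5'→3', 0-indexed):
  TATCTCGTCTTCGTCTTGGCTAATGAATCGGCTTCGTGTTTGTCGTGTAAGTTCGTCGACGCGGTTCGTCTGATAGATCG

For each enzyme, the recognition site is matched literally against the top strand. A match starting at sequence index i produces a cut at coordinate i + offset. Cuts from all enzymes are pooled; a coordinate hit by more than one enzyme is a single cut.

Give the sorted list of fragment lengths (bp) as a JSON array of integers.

Per-enzyme occurrences:
  MvoIX TCTG/3: at [68] ⇒ [71]
  TgoV TCGT/1: at [4, 10, 33, 42, 52, 65, 77] ⇒ [5, 11, 34, 43, 53, 66, 78]

All cut coordinates (distinct, sorted): [5, 11, 34, 43, 53, 66, 71, 78]

Fragments:
  5→11: 6 bp
  11→34: 23 bp
  34→43: 9 bp
  43→53: 10 bp
  53→66: 13 bp
  66→71: 5 bp
  71→78: 7 bp
  78→5 (wrap): 80-78+5 = 7 bp

[5,6,7,7,9,10,13,23]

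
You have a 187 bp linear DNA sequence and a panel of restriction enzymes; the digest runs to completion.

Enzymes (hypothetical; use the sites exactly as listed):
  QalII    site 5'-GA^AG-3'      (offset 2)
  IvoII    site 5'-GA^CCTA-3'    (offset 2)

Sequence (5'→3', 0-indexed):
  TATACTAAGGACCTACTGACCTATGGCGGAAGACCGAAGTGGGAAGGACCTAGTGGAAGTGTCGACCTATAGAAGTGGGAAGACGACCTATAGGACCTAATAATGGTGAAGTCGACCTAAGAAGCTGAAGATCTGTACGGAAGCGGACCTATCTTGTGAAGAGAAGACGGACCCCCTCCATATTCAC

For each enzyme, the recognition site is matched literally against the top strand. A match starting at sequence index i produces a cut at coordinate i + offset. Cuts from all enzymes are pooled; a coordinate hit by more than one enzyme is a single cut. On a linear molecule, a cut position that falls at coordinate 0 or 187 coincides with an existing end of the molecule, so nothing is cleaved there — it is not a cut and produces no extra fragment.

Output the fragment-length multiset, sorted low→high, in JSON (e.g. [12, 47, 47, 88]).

[4,5,6,6,6,6,7,7,7,7,8,8,8,9,9,11,11,12,13,14,23]

Scan for sites:
  QalII (GAAG, off=2): starts [28, 35, 42, 55, 71, 78, 107, 120, 126, 139, 157, 162] → cuts [30, 37, 44, 57, 73, 80, 109, 122, 128, 141, 159, 164]
  IvoII (GACCTA, off=2): starts [9, 17, 46, 63, 84, 93, 113, 145] → cuts [11, 19, 48, 65, 86, 95, 115, 147]

All cut coordinates (distinct, sorted): [11, 19, 30, 37, 44, 48, 57, 65, 73, 80, 86, 95, 109, 115, 122, 128, 141, 147, 159, 164]

Fragment lengths:
  [0,11): 11 bp
  [11,19): 8 bp
  [19,30): 11 bp
  [30,37): 7 bp
  [37,44): 7 bp
  [44,48): 4 bp
  [48,57): 9 bp
  [57,65): 8 bp
  [65,73): 8 bp
  [73,80): 7 bp
  [80,86): 6 bp
  [86,95): 9 bp
  [95,109): 14 bp
  [109,115): 6 bp
  [115,122): 7 bp
  [122,128): 6 bp
  [128,141): 13 bp
  [141,147): 6 bp
  [147,159): 12 bp
  [159,164): 5 bp
  [164,187): 23 bp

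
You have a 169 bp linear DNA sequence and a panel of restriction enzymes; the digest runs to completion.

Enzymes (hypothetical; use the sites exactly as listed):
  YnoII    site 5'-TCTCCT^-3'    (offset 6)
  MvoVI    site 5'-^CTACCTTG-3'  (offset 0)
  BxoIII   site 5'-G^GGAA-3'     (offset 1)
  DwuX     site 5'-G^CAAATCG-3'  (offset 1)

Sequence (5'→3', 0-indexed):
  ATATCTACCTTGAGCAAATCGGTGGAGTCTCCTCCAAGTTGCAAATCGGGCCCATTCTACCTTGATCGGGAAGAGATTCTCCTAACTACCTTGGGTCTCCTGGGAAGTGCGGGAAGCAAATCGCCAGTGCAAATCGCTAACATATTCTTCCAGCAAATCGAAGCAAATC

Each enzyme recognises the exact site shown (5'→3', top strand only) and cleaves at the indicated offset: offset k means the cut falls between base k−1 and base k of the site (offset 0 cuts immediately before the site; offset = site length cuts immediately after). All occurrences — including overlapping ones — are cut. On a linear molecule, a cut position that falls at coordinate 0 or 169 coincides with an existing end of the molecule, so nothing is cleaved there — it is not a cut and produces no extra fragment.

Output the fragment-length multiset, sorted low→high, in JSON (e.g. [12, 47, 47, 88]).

Site scan:
  YnoII (TCTCCT, off=6): starts [27, 77, 95] → cuts [33, 83, 101]
  MvoVI (CTACCTTG, off=0): starts [4, 56, 85] → cuts [4, 56, 85]
  BxoIII (GGGAA, off=1): starts [67, 101, 110] → cuts [68, 102, 111]
  DwuX (GCAAATCG, off=1): starts [13, 40, 115, 128, 152] → cuts [14, 41, 116, 129, 153]

All cut coordinates (distinct, sorted): [4, 14, 33, 41, 56, 68, 83, 85, 101, 102, 111, 116, 129, 153]

Fragment lengths:
  [0,4): 4 bp
  [4,14): 10 bp
  [14,33): 19 bp
  [33,41): 8 bp
  [41,56): 15 bp
  [56,68): 12 bp
  [68,83): 15 bp
  [83,85): 2 bp
  [85,101): 16 bp
  [101,102): 1 bp
  [102,111): 9 bp
  [111,116): 5 bp
  [116,129): 13 bp
  [129,153): 24 bp
  [153,169): 16 bp

[1,2,4,5,8,9,10,12,13,15,15,16,16,19,24]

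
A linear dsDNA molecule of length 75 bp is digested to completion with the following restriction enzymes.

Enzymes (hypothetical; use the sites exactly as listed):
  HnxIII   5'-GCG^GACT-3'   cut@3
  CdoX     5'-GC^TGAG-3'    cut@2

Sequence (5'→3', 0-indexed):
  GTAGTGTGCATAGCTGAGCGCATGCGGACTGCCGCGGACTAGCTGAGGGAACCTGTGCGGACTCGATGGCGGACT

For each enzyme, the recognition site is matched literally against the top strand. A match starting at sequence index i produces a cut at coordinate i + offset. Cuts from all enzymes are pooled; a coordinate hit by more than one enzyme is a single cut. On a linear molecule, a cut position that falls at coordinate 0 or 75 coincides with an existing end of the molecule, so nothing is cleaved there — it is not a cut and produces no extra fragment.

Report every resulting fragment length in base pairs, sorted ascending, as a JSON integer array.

Site scan:
  HnxIII GCGGACT/3: at [23, 33, 56, 68] ⇒ [26, 36, 59, 71]
  CdoX GCTGAG/2: at [12, 41] ⇒ [14, 43]

All cut coordinates (distinct, sorted): [14, 26, 36, 43, 59, 71]

Fragment lengths:
  [0,14): 14 bp
  [14,26): 12 bp
  [26,36): 10 bp
  [36,43): 7 bp
  [43,59): 16 bp
  [59,71): 12 bp
  [71,75): 4 bp

[4,7,10,12,12,14,16]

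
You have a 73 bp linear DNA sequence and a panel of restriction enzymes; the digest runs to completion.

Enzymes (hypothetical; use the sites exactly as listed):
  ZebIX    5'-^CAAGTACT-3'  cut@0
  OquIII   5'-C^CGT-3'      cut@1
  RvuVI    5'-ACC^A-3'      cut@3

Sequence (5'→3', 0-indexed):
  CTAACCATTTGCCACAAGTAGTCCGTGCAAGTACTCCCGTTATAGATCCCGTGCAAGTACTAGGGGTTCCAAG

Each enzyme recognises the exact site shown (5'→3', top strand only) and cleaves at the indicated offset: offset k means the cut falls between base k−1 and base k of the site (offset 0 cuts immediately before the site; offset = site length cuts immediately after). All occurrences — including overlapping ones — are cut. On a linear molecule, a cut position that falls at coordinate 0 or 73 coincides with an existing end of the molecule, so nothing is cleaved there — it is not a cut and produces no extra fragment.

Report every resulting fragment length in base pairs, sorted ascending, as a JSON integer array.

Per-enzyme occurrences:
  ZebIX CAAGTACT/0: at [27, 53] ⇒ [27, 53]
  OquIII CCGT/1: at [22, 36, 48] ⇒ [23, 37, 49]
  RvuVI ACCA/3: at [3] ⇒ [6]

Pooled cuts: [6, 23, 27, 37, 49, 53]

Fragment lengths:
  [0,6): 6 bp
  [6,23): 17 bp
  [23,27): 4 bp
  [27,37): 10 bp
  [37,49): 12 bp
  [49,53): 4 bp
  [53,73): 20 bp

[4,4,6,10,12,17,20]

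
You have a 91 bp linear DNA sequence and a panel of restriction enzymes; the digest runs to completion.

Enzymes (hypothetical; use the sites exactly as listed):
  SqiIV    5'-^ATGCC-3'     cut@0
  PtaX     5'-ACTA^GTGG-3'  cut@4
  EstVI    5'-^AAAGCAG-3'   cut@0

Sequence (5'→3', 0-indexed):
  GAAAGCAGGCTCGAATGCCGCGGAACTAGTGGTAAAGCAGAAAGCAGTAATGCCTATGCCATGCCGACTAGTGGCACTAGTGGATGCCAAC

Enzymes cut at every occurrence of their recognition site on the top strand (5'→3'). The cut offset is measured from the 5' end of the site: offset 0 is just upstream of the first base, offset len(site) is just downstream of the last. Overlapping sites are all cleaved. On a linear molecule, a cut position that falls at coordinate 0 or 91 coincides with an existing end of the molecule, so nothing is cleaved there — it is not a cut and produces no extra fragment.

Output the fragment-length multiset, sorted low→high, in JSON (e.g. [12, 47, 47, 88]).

Scan for sites:
  SqiIV ATGCC/0: at [14, 49, 55, 60, 83] ⇒ [14, 49, 55, 60, 83]
  PtaX ACTAGTGG/4: at [24, 66, 75] ⇒ [28, 70, 79]
  EstVI AAAGCAG/0: at [1, 33, 40] ⇒ [1, 33, 40]

All cut coordinates (distinct, sorted): [1, 14, 28, 33, 40, 49, 55, 60, 70, 79, 83]

Fragment lengths:
  [0,1): 1 bp
  [1,14): 13 bp
  [14,28): 14 bp
  [28,33): 5 bp
  [33,40): 7 bp
  [40,49): 9 bp
  [49,55): 6 bp
  [55,60): 5 bp
  [60,70): 10 bp
  [70,79): 9 bp
  [79,83): 4 bp
  [83,91): 8 bp

[1,4,5,5,6,7,8,9,9,10,13,14]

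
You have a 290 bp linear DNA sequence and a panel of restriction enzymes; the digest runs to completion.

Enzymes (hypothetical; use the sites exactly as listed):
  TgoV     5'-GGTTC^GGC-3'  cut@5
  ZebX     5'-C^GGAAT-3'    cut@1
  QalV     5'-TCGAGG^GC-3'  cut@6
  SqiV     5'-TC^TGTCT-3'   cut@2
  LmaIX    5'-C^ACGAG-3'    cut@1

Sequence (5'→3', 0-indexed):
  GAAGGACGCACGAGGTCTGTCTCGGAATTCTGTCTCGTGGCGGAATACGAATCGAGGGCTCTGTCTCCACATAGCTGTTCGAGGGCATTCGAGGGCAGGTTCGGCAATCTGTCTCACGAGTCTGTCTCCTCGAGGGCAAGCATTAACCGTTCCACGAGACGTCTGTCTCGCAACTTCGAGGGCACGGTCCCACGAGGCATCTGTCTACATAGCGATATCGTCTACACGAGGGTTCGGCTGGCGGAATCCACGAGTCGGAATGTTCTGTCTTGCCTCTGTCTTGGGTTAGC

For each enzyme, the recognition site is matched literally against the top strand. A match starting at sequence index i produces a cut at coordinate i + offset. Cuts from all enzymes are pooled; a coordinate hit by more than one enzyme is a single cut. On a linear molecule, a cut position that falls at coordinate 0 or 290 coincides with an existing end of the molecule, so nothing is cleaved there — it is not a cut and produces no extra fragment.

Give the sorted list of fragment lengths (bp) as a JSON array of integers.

Scan for sites:
  TgoV (GGTTCGGC, off=5): starts [97, 230] → cuts [102, 235]
  ZebX (CGGAAT, off=1): starts [22, 40, 241, 255] → cuts [23, 41, 242, 256]
  QalV (TCGAGGGC, off=6): starts [51, 78, 88, 129, 175] → cuts [57, 84, 94, 135, 181]
  SqiV (TCTGTCT, off=2): starts [15, 28, 59, 107, 120, 161, 199, 263, 274] → cuts [17, 30, 61, 109, 122, 163, 201, 265, 276]
  LmaIX (CACGAG, off=1): starts [8, 114, 152, 190, 224, 248] → cuts [9, 115, 153, 191, 225, 249]

All cut coordinates (distinct, sorted): [9, 17, 23, 30, 41, 57, 61, 84, 94, 102, 109, 115, 122, 135, 153, 163, 181, 191, 201, 225, 235, 242, 249, 256, 265, 276]

Fragment lengths:
  [0,9): 9 bp
  [9,17): 8 bp
  [17,23): 6 bp
  [23,30): 7 bp
  [30,41): 11 bp
  [41,57): 16 bp
  [57,61): 4 bp
  [61,84): 23 bp
  [84,94): 10 bp
  [94,102): 8 bp
  [102,109): 7 bp
  [109,115): 6 bp
  [115,122): 7 bp
  [122,135): 13 bp
  [135,153): 18 bp
  [153,163): 10 bp
  [163,181): 18 bp
  [181,191): 10 bp
  [191,201): 10 bp
  [201,225): 24 bp
  [225,235): 10 bp
  [235,242): 7 bp
  [242,249): 7 bp
  [249,256): 7 bp
  [256,265): 9 bp
  [265,276): 11 bp
  [276,290): 14 bp

[4,6,6,7,7,7,7,7,7,8,8,9,9,10,10,10,10,10,11,11,13,14,16,18,18,23,24]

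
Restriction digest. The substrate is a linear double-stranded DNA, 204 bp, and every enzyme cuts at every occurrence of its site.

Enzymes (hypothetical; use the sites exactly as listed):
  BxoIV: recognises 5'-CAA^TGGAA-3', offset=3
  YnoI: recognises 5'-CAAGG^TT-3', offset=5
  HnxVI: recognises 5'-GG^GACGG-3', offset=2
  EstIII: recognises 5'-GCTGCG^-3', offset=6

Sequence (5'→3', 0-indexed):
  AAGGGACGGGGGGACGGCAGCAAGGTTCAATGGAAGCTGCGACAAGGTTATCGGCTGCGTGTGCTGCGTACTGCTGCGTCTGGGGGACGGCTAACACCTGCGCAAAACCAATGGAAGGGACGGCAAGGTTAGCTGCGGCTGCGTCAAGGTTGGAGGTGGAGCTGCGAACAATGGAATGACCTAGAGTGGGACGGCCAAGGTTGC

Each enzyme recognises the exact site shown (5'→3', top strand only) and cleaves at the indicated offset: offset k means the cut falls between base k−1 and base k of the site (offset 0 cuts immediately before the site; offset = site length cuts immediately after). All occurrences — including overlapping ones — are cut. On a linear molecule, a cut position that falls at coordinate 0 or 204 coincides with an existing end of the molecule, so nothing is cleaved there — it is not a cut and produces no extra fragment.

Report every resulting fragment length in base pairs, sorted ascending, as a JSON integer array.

[4,4,5,5,6,6,6,7,7,8,9,9,10,10,11,11,12,13,17,18,26]

Scan for sites:
  BxoIV (CAATGGAA, off=3): starts [27, 108, 168] → cuts [30, 111, 171]
  YnoI (CAAGGTT, off=5): starts [20, 42, 123, 144, 195] → cuts [25, 47, 128, 149, 200]
  HnxVI (GGGACGG, off=2): starts [2, 10, 83, 116, 187] → cuts [4, 12, 85, 118, 189]
  EstIII (GCTGCG, off=6): starts [35, 53, 62, 72, 131, 137, 160] → cuts [41, 59, 68, 78, 137, 143, 166]

Pooled cuts: [4, 12, 25, 30, 41, 47, 59, 68, 78, 85, 111, 118, 128, 137, 143, 149, 166, 171, 189, 200]

Fragments:
  [0,4): 4 bp
  [4,12): 8 bp
  [12,25): 13 bp
  [25,30): 5 bp
  [30,41): 11 bp
  [41,47): 6 bp
  [47,59): 12 bp
  [59,68): 9 bp
  [68,78): 10 bp
  [78,85): 7 bp
  [85,111): 26 bp
  [111,118): 7 bp
  [118,128): 10 bp
  [128,137): 9 bp
  [137,143): 6 bp
  [143,149): 6 bp
  [149,166): 17 bp
  [166,171): 5 bp
  [171,189): 18 bp
  [189,200): 11 bp
  [200,204): 4 bp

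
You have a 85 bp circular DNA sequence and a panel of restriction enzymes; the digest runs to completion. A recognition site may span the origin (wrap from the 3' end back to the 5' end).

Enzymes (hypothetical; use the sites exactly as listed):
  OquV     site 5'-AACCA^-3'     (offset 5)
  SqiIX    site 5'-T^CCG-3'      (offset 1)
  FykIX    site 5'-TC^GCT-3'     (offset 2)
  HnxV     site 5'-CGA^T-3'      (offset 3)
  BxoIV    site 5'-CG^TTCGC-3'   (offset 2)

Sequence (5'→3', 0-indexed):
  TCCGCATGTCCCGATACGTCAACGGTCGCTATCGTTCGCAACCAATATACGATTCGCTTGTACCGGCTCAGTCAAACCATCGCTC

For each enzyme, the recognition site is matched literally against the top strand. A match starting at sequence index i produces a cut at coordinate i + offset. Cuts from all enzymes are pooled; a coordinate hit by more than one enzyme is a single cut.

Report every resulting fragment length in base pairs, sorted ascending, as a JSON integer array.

[2,3,5,7,8,10,13,13,24]

Site scan:
  OquV (AACCA, off=5): starts [39, 74] → cuts [44, 79]
  SqiIX (TCCG, off=1): starts [0] → cuts [1]
  FykIX (TCGCT, off=2): starts [25, 53, 79] → cuts [27, 55, 81]
  HnxV (CGAT, off=3): starts [11, 49] → cuts [14, 52]
  BxoIV (CGTTCGC, off=2): starts [32] → cuts [34]

Pooled cuts: [1, 14, 27, 34, 44, 52, 55, 79, 81]

Fragments:
  1→14: 13 bp
  14→27: 13 bp
  27→34: 7 bp
  34→44: 10 bp
  44→52: 8 bp
  52→55: 3 bp
  55→79: 24 bp
  79→81: 2 bp
  81→1 (wrap): 85-81+1 = 5 bp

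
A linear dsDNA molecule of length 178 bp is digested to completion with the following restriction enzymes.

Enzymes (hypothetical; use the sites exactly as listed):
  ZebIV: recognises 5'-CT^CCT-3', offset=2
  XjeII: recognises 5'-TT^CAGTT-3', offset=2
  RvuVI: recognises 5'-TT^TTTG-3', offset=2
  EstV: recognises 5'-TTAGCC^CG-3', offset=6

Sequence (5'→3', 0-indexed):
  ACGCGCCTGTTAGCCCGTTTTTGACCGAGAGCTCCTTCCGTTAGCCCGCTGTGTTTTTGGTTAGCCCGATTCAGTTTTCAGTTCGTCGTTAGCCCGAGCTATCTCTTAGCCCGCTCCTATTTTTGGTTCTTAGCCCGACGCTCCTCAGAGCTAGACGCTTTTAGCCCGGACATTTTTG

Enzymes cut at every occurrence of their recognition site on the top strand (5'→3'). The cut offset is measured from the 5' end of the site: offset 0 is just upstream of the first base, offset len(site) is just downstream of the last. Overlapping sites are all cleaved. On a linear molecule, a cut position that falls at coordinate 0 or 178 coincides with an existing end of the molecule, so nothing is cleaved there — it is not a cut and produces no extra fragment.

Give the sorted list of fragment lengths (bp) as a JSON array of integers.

[4,4,4,5,6,7,7,8,9,11,13,14,14,15,16,17,24]

Scan for sites:
  ZebIV (CTCCT, off=2): starts [31, 113, 140] → cuts [33, 115, 142]
  XjeII (TTCAGTT, off=2): starts [69, 76] → cuts [71, 78]
  RvuVI (TTTTTG, off=2): starts [17, 53, 119, 172] → cuts [19, 55, 121, 174]
  EstV (TTAGCCCG, off=6): starts [9, 40, 60, 88, 105, 129, 160] → cuts [15, 46, 66, 94, 111, 135, 166]

Pooled cuts: [15, 19, 33, 46, 55, 66, 71, 78, 94, 111, 115, 121, 135, 142, 166, 174]

Fragment lengths:
  [0,15): 15 bp
  [15,19): 4 bp
  [19,33): 14 bp
  [33,46): 13 bp
  [46,55): 9 bp
  [55,66): 11 bp
  [66,71): 5 bp
  [71,78): 7 bp
  [78,94): 16 bp
  [94,111): 17 bp
  [111,115): 4 bp
  [115,121): 6 bp
  [121,135): 14 bp
  [135,142): 7 bp
  [142,166): 24 bp
  [166,174): 8 bp
  [174,178): 4 bp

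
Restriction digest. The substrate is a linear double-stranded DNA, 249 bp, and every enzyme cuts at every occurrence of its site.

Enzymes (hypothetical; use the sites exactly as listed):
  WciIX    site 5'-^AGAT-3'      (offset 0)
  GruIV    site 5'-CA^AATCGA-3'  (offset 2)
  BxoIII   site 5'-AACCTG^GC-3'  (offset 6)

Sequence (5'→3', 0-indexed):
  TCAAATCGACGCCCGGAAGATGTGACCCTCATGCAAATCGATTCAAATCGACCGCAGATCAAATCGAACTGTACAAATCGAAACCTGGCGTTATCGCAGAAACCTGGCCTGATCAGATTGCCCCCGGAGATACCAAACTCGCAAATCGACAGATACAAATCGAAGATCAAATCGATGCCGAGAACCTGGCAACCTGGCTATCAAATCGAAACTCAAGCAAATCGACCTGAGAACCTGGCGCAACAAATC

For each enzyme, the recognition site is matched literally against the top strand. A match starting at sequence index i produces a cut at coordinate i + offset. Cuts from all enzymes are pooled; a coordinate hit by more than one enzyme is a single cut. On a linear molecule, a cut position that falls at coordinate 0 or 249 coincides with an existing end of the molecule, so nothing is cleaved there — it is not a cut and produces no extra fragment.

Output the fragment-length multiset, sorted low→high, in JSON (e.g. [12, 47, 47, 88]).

[3,6,6,6,7,7,7,8,8,10,10,12,12,13,14,14,16,16,18,18,19,19]

Per-enzyme occurrences:
  WciIX (AGAT, off=0): starts [17, 55, 114, 127, 150, 163] → cuts [17, 55, 114, 127, 150, 163]
  GruIV (CAAATCGA, off=2): starts [1, 33, 43, 59, 73, 141, 155, 167, 201, 217] → cuts [3, 35, 45, 61, 75, 143, 157, 169, 203, 219]
  BxoIII (AACCTGGC, off=6): starts [81, 100, 182, 190, 231] → cuts [87, 106, 188, 196, 237]

Pooled cuts: [3, 17, 35, 45, 55, 61, 75, 87, 106, 114, 127, 143, 150, 157, 163, 169, 188, 196, 203, 219, 237]

Fragment lengths:
  [0,3): 3 bp
  [3,17): 14 bp
  [17,35): 18 bp
  [35,45): 10 bp
  [45,55): 10 bp
  [55,61): 6 bp
  [61,75): 14 bp
  [75,87): 12 bp
  [87,106): 19 bp
  [106,114): 8 bp
  [114,127): 13 bp
  [127,143): 16 bp
  [143,150): 7 bp
  [150,157): 7 bp
  [157,163): 6 bp
  [163,169): 6 bp
  [169,188): 19 bp
  [188,196): 8 bp
  [196,203): 7 bp
  [203,219): 16 bp
  [219,237): 18 bp
  [237,249): 12 bp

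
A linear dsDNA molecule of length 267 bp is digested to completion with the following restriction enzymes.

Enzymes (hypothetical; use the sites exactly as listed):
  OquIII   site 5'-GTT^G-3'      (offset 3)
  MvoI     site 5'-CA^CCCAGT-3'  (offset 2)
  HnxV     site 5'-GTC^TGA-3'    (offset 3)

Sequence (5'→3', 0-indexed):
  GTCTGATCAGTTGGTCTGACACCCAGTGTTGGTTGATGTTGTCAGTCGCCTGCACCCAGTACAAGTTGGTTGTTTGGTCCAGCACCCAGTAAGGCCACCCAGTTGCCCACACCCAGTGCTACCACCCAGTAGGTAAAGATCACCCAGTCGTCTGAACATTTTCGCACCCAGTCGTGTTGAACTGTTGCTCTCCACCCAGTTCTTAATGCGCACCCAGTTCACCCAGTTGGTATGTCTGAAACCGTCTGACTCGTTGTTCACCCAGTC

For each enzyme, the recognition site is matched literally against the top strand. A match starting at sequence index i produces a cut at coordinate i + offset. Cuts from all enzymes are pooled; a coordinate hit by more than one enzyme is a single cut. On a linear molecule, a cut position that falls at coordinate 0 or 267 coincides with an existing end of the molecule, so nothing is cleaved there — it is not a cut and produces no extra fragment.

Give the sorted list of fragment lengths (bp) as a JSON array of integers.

[3,4,4,4,5,5,6,7,7,7,7,8,8,8,9,9,9,9,10,10,12,13,13,13,13,14,14,18,18]

Scan for sites:
  OquIII GTTG/3: at [9, 27, 31, 37, 64, 68, 101, 175, 183, 225, 252] ⇒ [12, 30, 34, 40, 67, 71, 104, 178, 186, 228, 255]
  MvoI CACCCAGT/2: at [19, 52, 82, 95, 109, 122, 140, 164, 192, 210, 219, 258] ⇒ [21, 54, 84, 97, 111, 124, 142, 166, 194, 212, 221, 260]
  HnxV GTCTGA/3: at [0, 13, 149, 233, 243] ⇒ [3, 16, 152, 236, 246]

All cut coordinates (distinct, sorted): [3, 12, 16, 21, 30, 34, 40, 54, 67, 71, 84, 97, 104, 111, 124, 142, 152, 166, 178, 186, 194, 212, 221, 228, 236, 246, 255, 260]

Fragments:
  [0,3): 3 bp
  [3,12): 9 bp
  [12,16): 4 bp
  [16,21): 5 bp
  [21,30): 9 bp
  [30,34): 4 bp
  [34,40): 6 bp
  [40,54): 14 bp
  [54,67): 13 bp
  [67,71): 4 bp
  [71,84): 13 bp
  [84,97): 13 bp
  [97,104): 7 bp
  [104,111): 7 bp
  [111,124): 13 bp
  [124,142): 18 bp
  [142,152): 10 bp
  [152,166): 14 bp
  [166,178): 12 bp
  [178,186): 8 bp
  [186,194): 8 bp
  [194,212): 18 bp
  [212,221): 9 bp
  [221,228): 7 bp
  [228,236): 8 bp
  [236,246): 10 bp
  [246,255): 9 bp
  [255,260): 5 bp
  [260,267): 7 bp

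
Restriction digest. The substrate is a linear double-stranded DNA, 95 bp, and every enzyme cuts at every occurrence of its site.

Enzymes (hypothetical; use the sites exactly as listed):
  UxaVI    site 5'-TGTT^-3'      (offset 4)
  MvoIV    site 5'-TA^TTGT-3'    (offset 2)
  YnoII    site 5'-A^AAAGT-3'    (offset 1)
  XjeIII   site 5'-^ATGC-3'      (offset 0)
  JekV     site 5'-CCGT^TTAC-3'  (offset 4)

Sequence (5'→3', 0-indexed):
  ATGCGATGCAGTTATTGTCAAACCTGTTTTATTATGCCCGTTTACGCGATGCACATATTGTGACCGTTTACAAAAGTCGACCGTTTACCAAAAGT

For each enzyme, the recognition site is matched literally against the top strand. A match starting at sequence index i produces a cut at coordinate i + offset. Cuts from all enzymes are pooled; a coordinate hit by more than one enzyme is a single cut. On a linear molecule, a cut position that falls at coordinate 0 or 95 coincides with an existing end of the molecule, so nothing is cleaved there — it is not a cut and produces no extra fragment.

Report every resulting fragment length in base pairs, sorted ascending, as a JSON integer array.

[5,5,5,5,6,7,8,9,9,10,12,14]

Site scan:
  UxaVI TGTT/4: at [24] ⇒ [28]
  MvoIV TATTGT/2: at [12, 55] ⇒ [14, 57]
  YnoII AAAAGT/1: at [71, 89] ⇒ [72, 90]
  XjeIII ATGC/0: at [0, 5, 33, 48] ⇒ [5, 33, 48] (position 0 is a terminus of the linear molecule — no cut)
  JekV CCGTTTAC/4: at [37, 63, 80] ⇒ [41, 67, 84]

All cut coordinates (distinct, sorted): [5, 14, 28, 33, 41, 48, 57, 67, 72, 84, 90]

Fragments:
  [0,5): 5 bp
  [5,14): 9 bp
  [14,28): 14 bp
  [28,33): 5 bp
  [33,41): 8 bp
  [41,48): 7 bp
  [48,57): 9 bp
  [57,67): 10 bp
  [67,72): 5 bp
  [72,84): 12 bp
  [84,90): 6 bp
  [90,95): 5 bp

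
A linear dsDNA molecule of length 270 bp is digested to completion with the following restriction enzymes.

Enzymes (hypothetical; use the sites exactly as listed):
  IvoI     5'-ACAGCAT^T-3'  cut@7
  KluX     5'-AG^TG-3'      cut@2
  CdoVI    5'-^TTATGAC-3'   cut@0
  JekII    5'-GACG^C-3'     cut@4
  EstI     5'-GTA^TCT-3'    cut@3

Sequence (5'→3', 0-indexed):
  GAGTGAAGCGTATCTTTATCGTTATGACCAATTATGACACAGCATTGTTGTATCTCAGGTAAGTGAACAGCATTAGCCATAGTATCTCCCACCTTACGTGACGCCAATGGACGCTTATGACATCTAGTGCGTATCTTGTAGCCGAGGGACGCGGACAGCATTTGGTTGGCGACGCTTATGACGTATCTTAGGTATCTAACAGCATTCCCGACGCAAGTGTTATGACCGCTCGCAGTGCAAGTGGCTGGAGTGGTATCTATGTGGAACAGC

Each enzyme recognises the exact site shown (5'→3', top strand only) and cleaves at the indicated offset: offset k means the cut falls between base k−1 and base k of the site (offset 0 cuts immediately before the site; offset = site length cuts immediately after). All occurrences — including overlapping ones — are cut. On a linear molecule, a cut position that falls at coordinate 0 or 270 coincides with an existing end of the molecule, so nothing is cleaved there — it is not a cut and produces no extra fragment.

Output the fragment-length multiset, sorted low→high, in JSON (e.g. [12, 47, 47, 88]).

Per-enzyme occurrences:
  IvoI ACAGCATT/7: at [38, 66, 154, 198] ⇒ [45, 73, 161, 205]
  KluX AGTG/2: at [1, 61, 125, 215, 233, 239, 248] ⇒ [3, 63, 127, 217, 235, 241, 250]
  CdoVI TTATGAC/0: at [21, 31, 114, 175, 219] ⇒ [21, 31, 114, 175, 219]
  JekII GACGC/4: at [99, 109, 147, 170, 209] ⇒ [103, 113, 151, 174, 213]
  EstI GTATCT/3: at [9, 49, 81, 130, 182, 191, 252] ⇒ [12, 52, 84, 133, 185, 194, 255]

Pooled cuts: [3, 12, 21, 31, 45, 52, 63, 73, 84, 103, 113, 114, 127, 133, 151, 161, 174, 175, 185, 194, 205, 213, 217, 219, 235, 241, 250, 255]

Fragments:
  [0,3): 3 bp
  [3,12): 9 bp
  [12,21): 9 bp
  [21,31): 10 bp
  [31,45): 14 bp
  [45,52): 7 bp
  [52,63): 11 bp
  [63,73): 10 bp
  [73,84): 11 bp
  [84,103): 19 bp
  [103,113): 10 bp
  [113,114): 1 bp
  [114,127): 13 bp
  [127,133): 6 bp
  [133,151): 18 bp
  [151,161): 10 bp
  [161,174): 13 bp
  [174,175): 1 bp
  [175,185): 10 bp
  [185,194): 9 bp
  [194,205): 11 bp
  [205,213): 8 bp
  [213,217): 4 bp
  [217,219): 2 bp
  [219,235): 16 bp
  [235,241): 6 bp
  [241,250): 9 bp
  [250,255): 5 bp
  [255,270): 15 bp

[1,1,2,3,4,5,6,6,7,8,9,9,9,9,10,10,10,10,10,11,11,11,13,13,14,15,16,18,19]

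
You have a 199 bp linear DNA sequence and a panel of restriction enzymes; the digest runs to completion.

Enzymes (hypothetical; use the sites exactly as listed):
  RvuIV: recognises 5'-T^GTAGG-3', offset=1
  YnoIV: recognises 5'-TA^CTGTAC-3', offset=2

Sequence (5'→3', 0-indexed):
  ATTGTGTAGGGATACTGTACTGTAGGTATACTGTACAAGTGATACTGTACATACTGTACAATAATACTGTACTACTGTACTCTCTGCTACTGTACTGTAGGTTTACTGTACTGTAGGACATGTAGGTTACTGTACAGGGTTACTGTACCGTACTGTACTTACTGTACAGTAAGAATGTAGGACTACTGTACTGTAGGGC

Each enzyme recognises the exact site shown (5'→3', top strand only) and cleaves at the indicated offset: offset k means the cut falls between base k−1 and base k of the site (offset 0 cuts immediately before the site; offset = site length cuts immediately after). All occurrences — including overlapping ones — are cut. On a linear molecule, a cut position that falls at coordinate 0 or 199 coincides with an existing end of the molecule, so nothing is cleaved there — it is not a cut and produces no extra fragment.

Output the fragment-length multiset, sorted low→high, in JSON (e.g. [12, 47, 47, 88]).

[5,7,7,7,7,7,8,8,9,9,9,9,9,9,9,10,13,13,14,15,15]

Site scan:
  RvuIV (TGTAGG, off=1): starts [4, 20, 95, 111, 120, 175, 191] → cuts [5, 21, 96, 112, 121, 176, 192]
  YnoIV (TACTGTAC, off=2): starts [12, 28, 42, 51, 64, 72, 87, 103, 127, 140, 150, 159, 183] → cuts [14, 30, 44, 53, 66, 74, 89, 105, 129, 142, 152, 161, 185]

All cut coordinates (distinct, sorted): [5, 14, 21, 30, 44, 53, 66, 74, 89, 96, 105, 112, 121, 129, 142, 152, 161, 176, 185, 192]

Fragments:
  [0,5): 5 bp
  [5,14): 9 bp
  [14,21): 7 bp
  [21,30): 9 bp
  [30,44): 14 bp
  [44,53): 9 bp
  [53,66): 13 bp
  [66,74): 8 bp
  [74,89): 15 bp
  [89,96): 7 bp
  [96,105): 9 bp
  [105,112): 7 bp
  [112,121): 9 bp
  [121,129): 8 bp
  [129,142): 13 bp
  [142,152): 10 bp
  [152,161): 9 bp
  [161,176): 15 bp
  [176,185): 9 bp
  [185,192): 7 bp
  [192,199): 7 bp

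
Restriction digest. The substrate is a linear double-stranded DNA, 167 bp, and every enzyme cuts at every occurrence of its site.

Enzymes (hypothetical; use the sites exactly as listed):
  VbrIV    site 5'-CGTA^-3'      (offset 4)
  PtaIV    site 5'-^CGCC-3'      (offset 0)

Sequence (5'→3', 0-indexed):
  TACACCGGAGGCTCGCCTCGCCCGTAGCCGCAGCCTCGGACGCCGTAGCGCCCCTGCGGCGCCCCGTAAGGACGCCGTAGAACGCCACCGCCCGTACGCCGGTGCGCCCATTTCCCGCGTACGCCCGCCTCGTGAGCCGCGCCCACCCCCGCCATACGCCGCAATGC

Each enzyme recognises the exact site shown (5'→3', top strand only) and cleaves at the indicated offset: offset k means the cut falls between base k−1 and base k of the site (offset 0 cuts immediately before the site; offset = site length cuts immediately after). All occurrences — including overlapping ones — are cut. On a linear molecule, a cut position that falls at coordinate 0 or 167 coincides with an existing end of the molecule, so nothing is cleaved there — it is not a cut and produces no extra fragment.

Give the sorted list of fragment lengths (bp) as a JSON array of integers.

[1,3,4,4,5,6,7,7,7,8,8,8,9,10,11,11,13,14,14,17]

Site scan:
  VbrIV CGTA/4: at [22, 43, 64, 75, 92, 117] ⇒ [26, 47, 68, 79, 96, 121]
  PtaIV CGCC/0: at [13, 18, 40, 48, 59, 72, 82, 88, 96, 104, 121, 125, 139, 149, 156] ⇒ [13, 18, 40, 48, 59, 72, 82, 88, 96, 104, 121, 125, 139, 149, 156]

All cut coordinates (distinct, sorted): [13, 18, 26, 40, 47, 48, 59, 68, 72, 79, 82, 88, 96, 104, 121, 125, 139, 149, 156]

Fragments:
  [0,13): 13 bp
  [13,18): 5 bp
  [18,26): 8 bp
  [26,40): 14 bp
  [40,47): 7 bp
  [47,48): 1 bp
  [48,59): 11 bp
  [59,68): 9 bp
  [68,72): 4 bp
  [72,79): 7 bp
  [79,82): 3 bp
  [82,88): 6 bp
  [88,96): 8 bp
  [96,104): 8 bp
  [104,121): 17 bp
  [121,125): 4 bp
  [125,139): 14 bp
  [139,149): 10 bp
  [149,156): 7 bp
  [156,167): 11 bp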